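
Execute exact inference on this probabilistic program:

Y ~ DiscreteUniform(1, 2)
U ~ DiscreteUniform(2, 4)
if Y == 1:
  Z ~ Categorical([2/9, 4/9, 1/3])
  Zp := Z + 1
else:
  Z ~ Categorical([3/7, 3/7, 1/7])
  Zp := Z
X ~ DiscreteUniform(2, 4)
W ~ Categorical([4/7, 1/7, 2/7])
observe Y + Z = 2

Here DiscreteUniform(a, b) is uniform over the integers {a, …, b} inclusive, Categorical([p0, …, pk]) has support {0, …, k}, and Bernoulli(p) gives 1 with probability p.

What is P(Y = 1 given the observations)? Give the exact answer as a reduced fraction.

Enumerate traces; 54 have nonzero weight after conditioning:
  (Y=1, U=2, Z=1, X=2, W=0) weight 8/567
  (Y=1, U=2, Z=1, X=2, W=1) weight 2/567
  (Y=1, U=2, Z=1, X=2, W=2) weight 4/567
  (Y=1, U=2, Z=1, X=3, W=0) weight 8/567
  (Y=1, U=2, Z=1, X=3, W=1) weight 2/567
  (Y=1, U=2, Z=1, X=3, W=2) weight 4/567
  (Y=1, U=2, Z=1, X=4, W=0) weight 8/567
  (Y=1, U=2, Z=1, X=4, W=1) weight 2/567
  (Y=2, U=2, Z=0, X=2, W=0) weight 2/147
  … 45 more
Group by Y:
  weight(Y=1) = 2/9
  weight(Y=2) = 3/14
Total weight = 2/9 + 3/14 = 55/126
P(Y=1 | obs) = 2/9 / 55/126 = 28/55
P(Y=2 | obs) = 3/14 / 55/126 = 27/55

P(Y = 1 | obs) = 28/55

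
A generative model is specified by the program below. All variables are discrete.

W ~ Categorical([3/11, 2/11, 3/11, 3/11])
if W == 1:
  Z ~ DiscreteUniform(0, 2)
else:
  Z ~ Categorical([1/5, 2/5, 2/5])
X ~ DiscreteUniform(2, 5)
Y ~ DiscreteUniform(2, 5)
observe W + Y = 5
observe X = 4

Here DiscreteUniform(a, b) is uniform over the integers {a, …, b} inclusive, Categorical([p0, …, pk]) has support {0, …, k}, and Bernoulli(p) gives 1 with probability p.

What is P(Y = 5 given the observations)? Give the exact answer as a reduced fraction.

P(Y = 5 | obs) = 3/11

Enumerate traces; 12 have nonzero weight after conditioning:
  (W=0, Z=0, X=4, Y=5) weight 3/880
  (W=0, Z=1, X=4, Y=5) weight 3/440
  (W=0, Z=2, X=4, Y=5) weight 3/440
  (W=1, Z=0, X=4, Y=4) weight 1/264
  (W=1, Z=1, X=4, Y=4) weight 1/264
  (W=1, Z=2, X=4, Y=4) weight 1/264
  (W=2, Z=0, X=4, Y=3) weight 3/880
  (W=2, Z=1, X=4, Y=3) weight 3/440
  (W=3, Z=0, X=4, Y=2) weight 3/880
  … 3 more
Group by Y:
  weight(Y=2) = 3/176
  weight(Y=3) = 3/176
  weight(Y=4) = 1/88
  weight(Y=5) = 3/176
Total weight = 3/176 + 3/176 + 1/88 + 3/176 = 1/16
P(Y=2 | obs) = 3/176 / 1/16 = 3/11
P(Y=3 | obs) = 3/176 / 1/16 = 3/11
P(Y=4 | obs) = 1/88 / 1/16 = 2/11
P(Y=5 | obs) = 3/176 / 1/16 = 3/11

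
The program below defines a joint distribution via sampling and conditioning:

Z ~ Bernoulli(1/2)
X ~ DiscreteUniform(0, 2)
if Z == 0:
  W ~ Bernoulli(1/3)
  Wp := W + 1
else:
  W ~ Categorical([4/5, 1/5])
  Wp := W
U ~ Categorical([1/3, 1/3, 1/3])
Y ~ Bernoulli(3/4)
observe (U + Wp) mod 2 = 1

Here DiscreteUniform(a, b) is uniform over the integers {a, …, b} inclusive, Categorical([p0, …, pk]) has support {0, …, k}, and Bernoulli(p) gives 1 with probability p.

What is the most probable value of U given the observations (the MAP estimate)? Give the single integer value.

argmax_v P(U = v | obs) = 1

Enumerate traces; 36 have nonzero weight after conditioning:
  (Z=0, X=0, W=0, U=0, Y=0) weight 1/108
  (Z=0, X=0, W=0, U=0, Y=1) weight 1/36
  (Z=0, X=0, W=0, U=2, Y=0) weight 1/108
  (Z=0, X=0, W=0, U=2, Y=1) weight 1/36
  (Z=0, X=0, W=1, U=1, Y=0) weight 1/216
  (Z=0, X=0, W=1, U=1, Y=1) weight 1/72
  (Z=0, X=1, W=0, U=0, Y=0) weight 1/108
  (Z=0, X=1, W=0, U=0, Y=1) weight 1/36
  … 28 more
Group by U:
  weight(U=0) = 13/90
  weight(U=1) = 17/90
  weight(U=2) = 13/90
Total weight = 13/90 + 17/90 + 13/90 = 43/90
P(U=0 | obs) = 13/90 / 43/90 = 13/43
P(U=1 | obs) = 17/90 / 43/90 = 17/43
P(U=2 | obs) = 13/90 / 43/90 = 13/43
argmax = 1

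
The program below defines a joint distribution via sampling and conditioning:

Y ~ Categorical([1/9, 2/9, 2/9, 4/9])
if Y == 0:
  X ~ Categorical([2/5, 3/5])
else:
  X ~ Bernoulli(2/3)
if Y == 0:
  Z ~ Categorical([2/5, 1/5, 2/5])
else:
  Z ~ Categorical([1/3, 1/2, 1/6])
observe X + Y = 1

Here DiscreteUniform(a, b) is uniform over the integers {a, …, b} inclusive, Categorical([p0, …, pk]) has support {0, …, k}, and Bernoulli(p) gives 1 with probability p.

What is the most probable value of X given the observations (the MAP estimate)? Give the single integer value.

argmax_v P(X = v | obs) = 0

Enumerate traces; 6 have nonzero weight after conditioning:
  (Y=0, X=1, Z=0) weight 2/75
  (Y=0, X=1, Z=1) weight 1/75
  (Y=0, X=1, Z=2) weight 2/75
  (Y=1, X=0, Z=0) weight 2/81
  (Y=1, X=0, Z=1) weight 1/27
  (Y=1, X=0, Z=2) weight 1/81
Group by X:
  weight(X=0) = 2/27
  weight(X=1) = 1/15
Total weight = 2/27 + 1/15 = 19/135
P(X=0 | obs) = 2/27 / 19/135 = 10/19
P(X=1 | obs) = 1/15 / 19/135 = 9/19
argmax = 0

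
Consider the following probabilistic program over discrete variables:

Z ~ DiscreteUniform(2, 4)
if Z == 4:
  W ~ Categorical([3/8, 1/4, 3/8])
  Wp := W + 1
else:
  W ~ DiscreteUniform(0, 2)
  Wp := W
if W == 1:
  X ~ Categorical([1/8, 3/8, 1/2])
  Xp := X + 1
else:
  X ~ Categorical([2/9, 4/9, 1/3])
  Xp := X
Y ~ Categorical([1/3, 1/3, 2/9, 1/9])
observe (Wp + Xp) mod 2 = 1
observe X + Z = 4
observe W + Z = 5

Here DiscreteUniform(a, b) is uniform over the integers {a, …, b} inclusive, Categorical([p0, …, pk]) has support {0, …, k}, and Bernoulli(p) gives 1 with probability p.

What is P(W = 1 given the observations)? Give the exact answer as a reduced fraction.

P(W = 1 | obs) = 27/155

Enumerate traces; 8 have nonzero weight after conditioning:
  (Z=3, W=2, X=1, Y=0) weight 4/243
  (Z=3, W=2, X=1, Y=1) weight 4/243
  (Z=3, W=2, X=1, Y=2) weight 8/729
  (Z=3, W=2, X=1, Y=3) weight 4/729
  (Z=4, W=1, X=0, Y=0) weight 1/288
  (Z=4, W=1, X=0, Y=1) weight 1/288
  (Z=4, W=1, X=0, Y=2) weight 1/432
  (Z=4, W=1, X=0, Y=3) weight 1/864
Group by W:
  weight(W=1) = 1/96
  weight(W=2) = 4/81
Total weight = 1/96 + 4/81 = 155/2592
P(W=1 | obs) = 1/96 / 155/2592 = 27/155
P(W=2 | obs) = 4/81 / 155/2592 = 128/155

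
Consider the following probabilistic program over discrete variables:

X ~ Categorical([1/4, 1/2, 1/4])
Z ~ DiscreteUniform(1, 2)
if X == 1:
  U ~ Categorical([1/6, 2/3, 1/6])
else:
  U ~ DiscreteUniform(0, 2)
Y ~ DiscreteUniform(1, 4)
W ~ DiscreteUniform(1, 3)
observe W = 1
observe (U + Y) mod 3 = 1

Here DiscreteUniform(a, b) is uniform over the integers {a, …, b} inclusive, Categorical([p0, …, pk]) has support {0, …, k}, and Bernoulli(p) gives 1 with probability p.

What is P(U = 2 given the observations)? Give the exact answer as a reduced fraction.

P(U = 2 | obs) = 1/5

Enumerate traces; 24 have nonzero weight after conditioning:
  (X=0, Z=1, U=0, Y=1, W=1) weight 1/288
  (X=0, Z=1, U=0, Y=4, W=1) weight 1/288
  (X=0, Z=1, U=1, Y=3, W=1) weight 1/288
  (X=0, Z=1, U=2, Y=2, W=1) weight 1/288
  (X=0, Z=2, U=0, Y=1, W=1) weight 1/288
  (X=0, Z=2, U=0, Y=4, W=1) weight 1/288
  (X=0, Z=2, U=1, Y=3, W=1) weight 1/288
  (X=0, Z=2, U=2, Y=2, W=1) weight 1/288
  … 16 more
Group by U:
  weight(U=0) = 1/24
  weight(U=1) = 1/24
  weight(U=2) = 1/48
Total weight = 1/24 + 1/24 + 1/48 = 5/48
P(U=0 | obs) = 1/24 / 5/48 = 2/5
P(U=1 | obs) = 1/24 / 5/48 = 2/5
P(U=2 | obs) = 1/48 / 5/48 = 1/5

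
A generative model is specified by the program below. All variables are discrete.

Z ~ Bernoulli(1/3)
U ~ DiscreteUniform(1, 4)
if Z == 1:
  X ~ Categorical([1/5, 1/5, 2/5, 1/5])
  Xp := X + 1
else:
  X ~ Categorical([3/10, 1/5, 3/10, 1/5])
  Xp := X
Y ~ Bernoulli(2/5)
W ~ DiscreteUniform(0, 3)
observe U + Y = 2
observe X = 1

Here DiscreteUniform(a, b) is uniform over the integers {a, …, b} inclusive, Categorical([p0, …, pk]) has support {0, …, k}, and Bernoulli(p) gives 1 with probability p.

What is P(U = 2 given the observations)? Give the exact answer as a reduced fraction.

Enumerate traces; 16 have nonzero weight after conditioning:
  (Z=0, U=1, X=1, Y=1, W=0) weight 1/300
  (Z=0, U=1, X=1, Y=1, W=1) weight 1/300
  (Z=0, U=1, X=1, Y=1, W=2) weight 1/300
  (Z=0, U=1, X=1, Y=1, W=3) weight 1/300
  (Z=0, U=2, X=1, Y=0, W=0) weight 1/200
  (Z=0, U=2, X=1, Y=0, W=1) weight 1/200
  (Z=0, U=2, X=1, Y=0, W=2) weight 1/200
  (Z=0, U=2, X=1, Y=0, W=3) weight 1/200
  … 8 more
Group by U:
  weight(U=1) = 1/50
  weight(U=2) = 3/100
Total weight = 1/50 + 3/100 = 1/20
P(U=1 | obs) = 1/50 / 1/20 = 2/5
P(U=2 | obs) = 3/100 / 1/20 = 3/5

P(U = 2 | obs) = 3/5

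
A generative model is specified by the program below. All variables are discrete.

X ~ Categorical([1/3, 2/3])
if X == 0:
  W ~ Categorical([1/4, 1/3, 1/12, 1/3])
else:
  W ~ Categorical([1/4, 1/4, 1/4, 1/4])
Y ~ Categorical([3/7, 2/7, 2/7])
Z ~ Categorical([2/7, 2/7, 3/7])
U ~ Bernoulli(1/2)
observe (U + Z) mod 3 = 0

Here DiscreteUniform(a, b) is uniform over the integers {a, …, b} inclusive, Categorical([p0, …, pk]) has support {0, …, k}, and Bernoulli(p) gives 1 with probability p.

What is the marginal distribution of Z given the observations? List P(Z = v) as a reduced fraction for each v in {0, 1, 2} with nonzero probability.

Enumerate traces; 48 have nonzero weight after conditioning:
  (X=0, W=0, Y=0, Z=0, U=0) weight 1/196
  (X=0, W=0, Y=0, Z=2, U=1) weight 3/392
  (X=0, W=0, Y=1, Z=0, U=0) weight 1/294
  (X=0, W=0, Y=1, Z=2, U=1) weight 1/196
  (X=0, W=0, Y=2, Z=0, U=0) weight 1/294
  (X=0, W=0, Y=2, Z=2, U=1) weight 1/196
  (X=0, W=1, Y=0, Z=0, U=0) weight 1/147
  (X=0, W=1, Y=0, Z=2, U=1) weight 1/98
  … 40 more
Group by Z:
  weight(Z=0) = 1/7
  weight(Z=2) = 3/14
Total weight = 1/7 + 3/14 = 5/14
P(Z=0 | obs) = 1/7 / 5/14 = 2/5
P(Z=2 | obs) = 3/14 / 5/14 = 3/5

P(Z=0) = 2/5, P(Z=2) = 3/5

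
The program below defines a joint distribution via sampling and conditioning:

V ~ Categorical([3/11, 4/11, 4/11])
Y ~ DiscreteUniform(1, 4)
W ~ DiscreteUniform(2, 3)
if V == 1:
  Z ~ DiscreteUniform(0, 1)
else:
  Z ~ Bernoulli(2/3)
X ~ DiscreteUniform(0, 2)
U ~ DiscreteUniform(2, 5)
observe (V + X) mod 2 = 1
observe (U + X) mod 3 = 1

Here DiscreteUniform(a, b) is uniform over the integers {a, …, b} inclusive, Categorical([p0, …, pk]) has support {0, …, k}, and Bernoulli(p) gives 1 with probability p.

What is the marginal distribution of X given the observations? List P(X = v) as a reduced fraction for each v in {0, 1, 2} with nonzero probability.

Enumerate traces; 80 have nonzero weight after conditioning:
  (V=0, Y=1, W=2, Z=0, X=1, U=3) weight 1/1056
  (V=0, Y=1, W=2, Z=1, X=1, U=3) weight 1/528
  (V=0, Y=1, W=3, Z=0, X=1, U=3) weight 1/1056
  (V=0, Y=1, W=3, Z=1, X=1, U=3) weight 1/528
  (V=0, Y=2, W=2, Z=0, X=1, U=3) weight 1/1056
  (V=0, Y=2, W=2, Z=1, X=1, U=3) weight 1/528
  (V=0, Y=2, W=3, Z=0, X=1, U=3) weight 1/1056
  (V=0, Y=2, W=3, Z=1, X=1, U=3) weight 1/528
  (V=1, Y=1, W=2, Z=0, X=0, U=4) weight 1/528
  (V=1, Y=1, W=2, Z=0, X=2, U=2) weight 1/528
  … 70 more
Group by X:
  weight(X=0) = 1/33
  weight(X=1) = 7/132
  weight(X=2) = 2/33
Total weight = 1/33 + 7/132 + 2/33 = 19/132
P(X=0 | obs) = 1/33 / 19/132 = 4/19
P(X=1 | obs) = 7/132 / 19/132 = 7/19
P(X=2 | obs) = 2/33 / 19/132 = 8/19

P(X=0) = 4/19, P(X=1) = 7/19, P(X=2) = 8/19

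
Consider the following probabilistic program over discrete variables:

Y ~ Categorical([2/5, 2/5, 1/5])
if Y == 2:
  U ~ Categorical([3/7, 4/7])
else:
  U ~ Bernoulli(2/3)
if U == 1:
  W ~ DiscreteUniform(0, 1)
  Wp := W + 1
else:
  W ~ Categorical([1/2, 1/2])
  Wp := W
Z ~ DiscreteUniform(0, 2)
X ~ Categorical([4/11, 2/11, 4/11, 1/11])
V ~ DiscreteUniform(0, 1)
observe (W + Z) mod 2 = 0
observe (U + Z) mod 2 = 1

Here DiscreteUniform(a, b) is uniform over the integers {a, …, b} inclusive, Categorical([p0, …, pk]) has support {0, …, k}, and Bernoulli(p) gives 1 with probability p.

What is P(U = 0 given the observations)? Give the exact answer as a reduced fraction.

Enumerate traces; 72 have nonzero weight after conditioning:
  (Y=0, U=0, W=1, Z=1, X=0, V=0) weight 2/495
  (Y=0, U=0, W=1, Z=1, X=0, V=1) weight 2/495
  (Y=0, U=0, W=1, Z=1, X=1, V=0) weight 1/495
  (Y=0, U=0, W=1, Z=1, X=1, V=1) weight 1/495
  (Y=0, U=0, W=1, Z=1, X=2, V=0) weight 2/495
  (Y=0, U=0, W=1, Z=1, X=2, V=1) weight 2/495
  (Y=0, U=0, W=1, Z=1, X=3, V=0) weight 1/990
  (Y=0, U=0, W=1, Z=1, X=3, V=1) weight 1/990
  (Y=0, U=1, W=0, Z=0, X=0, V=0) weight 4/495
  … 63 more
Group by U:
  weight(U=0) = 37/630
  weight(U=1) = 68/315
Total weight = 37/630 + 68/315 = 173/630
P(U=0 | obs) = 37/630 / 173/630 = 37/173
P(U=1 | obs) = 68/315 / 173/630 = 136/173

P(U = 0 | obs) = 37/173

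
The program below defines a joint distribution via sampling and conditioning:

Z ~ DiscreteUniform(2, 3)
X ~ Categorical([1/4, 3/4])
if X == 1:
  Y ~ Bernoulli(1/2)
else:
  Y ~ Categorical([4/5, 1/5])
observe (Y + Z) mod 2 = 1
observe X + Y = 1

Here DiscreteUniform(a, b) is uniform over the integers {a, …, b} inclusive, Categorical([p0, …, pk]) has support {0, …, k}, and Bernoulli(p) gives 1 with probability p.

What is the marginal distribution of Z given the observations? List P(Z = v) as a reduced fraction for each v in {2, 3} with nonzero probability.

Enumerate traces; 2 have nonzero weight after conditioning:
  (Z=2, X=0, Y=1) weight 1/40
  (Z=3, X=1, Y=0) weight 3/16
Group by Z:
  weight(Z=2) = 1/40
  weight(Z=3) = 3/16
Total weight = 1/40 + 3/16 = 17/80
P(Z=2 | obs) = 1/40 / 17/80 = 2/17
P(Z=3 | obs) = 3/16 / 17/80 = 15/17

P(Z=2) = 2/17, P(Z=3) = 15/17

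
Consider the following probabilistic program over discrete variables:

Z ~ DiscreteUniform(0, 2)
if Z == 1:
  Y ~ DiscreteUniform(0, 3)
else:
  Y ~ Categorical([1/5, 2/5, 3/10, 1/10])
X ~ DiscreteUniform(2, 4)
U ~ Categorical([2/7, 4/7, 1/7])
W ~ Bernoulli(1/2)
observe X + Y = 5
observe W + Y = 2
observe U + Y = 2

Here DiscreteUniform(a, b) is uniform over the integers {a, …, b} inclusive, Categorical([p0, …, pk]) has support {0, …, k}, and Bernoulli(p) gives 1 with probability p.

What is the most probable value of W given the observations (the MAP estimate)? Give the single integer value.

Enumerate traces; 6 have nonzero weight after conditioning:
  (Z=0, Y=1, X=4, U=1, W=1) weight 4/315
  (Z=0, Y=2, X=3, U=0, W=0) weight 1/210
  (Z=1, Y=1, X=4, U=1, W=1) weight 1/126
  (Z=1, Y=2, X=3, U=0, W=0) weight 1/252
  (Z=2, Y=1, X=4, U=1, W=1) weight 4/315
  (Z=2, Y=2, X=3, U=0, W=0) weight 1/210
Group by W:
  weight(W=0) = 17/1260
  weight(W=1) = 1/30
Total weight = 17/1260 + 1/30 = 59/1260
P(W=0 | obs) = 17/1260 / 59/1260 = 17/59
P(W=1 | obs) = 1/30 / 59/1260 = 42/59
argmax = 1

argmax_v P(W = v | obs) = 1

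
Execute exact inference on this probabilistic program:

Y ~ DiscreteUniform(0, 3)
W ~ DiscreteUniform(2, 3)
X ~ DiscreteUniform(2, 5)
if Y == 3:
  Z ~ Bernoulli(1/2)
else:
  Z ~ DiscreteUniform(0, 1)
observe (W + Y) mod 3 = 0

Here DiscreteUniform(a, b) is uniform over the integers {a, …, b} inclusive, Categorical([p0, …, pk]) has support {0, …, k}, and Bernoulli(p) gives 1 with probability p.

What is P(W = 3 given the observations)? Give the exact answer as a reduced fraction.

Enumerate traces; 24 have nonzero weight after conditioning:
  (Y=0, W=3, X=2, Z=0) weight 1/64
  (Y=0, W=3, X=2, Z=1) weight 1/64
  (Y=0, W=3, X=3, Z=0) weight 1/64
  (Y=0, W=3, X=3, Z=1) weight 1/64
  (Y=0, W=3, X=4, Z=0) weight 1/64
  (Y=0, W=3, X=4, Z=1) weight 1/64
  (Y=0, W=3, X=5, Z=0) weight 1/64
  (Y=0, W=3, X=5, Z=1) weight 1/64
  (Y=1, W=2, X=2, Z=0) weight 1/64
  … 15 more
Group by W:
  weight(W=2) = 1/8
  weight(W=3) = 1/4
Total weight = 1/8 + 1/4 = 3/8
P(W=2 | obs) = 1/8 / 3/8 = 1/3
P(W=3 | obs) = 1/4 / 3/8 = 2/3

P(W = 3 | obs) = 2/3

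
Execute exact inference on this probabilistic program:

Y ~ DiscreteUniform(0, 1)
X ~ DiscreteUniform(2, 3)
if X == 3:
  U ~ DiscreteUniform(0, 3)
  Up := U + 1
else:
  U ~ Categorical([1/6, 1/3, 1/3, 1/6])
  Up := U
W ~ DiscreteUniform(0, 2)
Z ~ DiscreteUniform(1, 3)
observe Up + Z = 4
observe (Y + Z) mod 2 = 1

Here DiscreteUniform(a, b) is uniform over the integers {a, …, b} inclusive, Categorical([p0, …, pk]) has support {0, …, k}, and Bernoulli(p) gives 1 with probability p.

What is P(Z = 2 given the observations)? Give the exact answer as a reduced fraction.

Enumerate traces; 18 have nonzero weight after conditioning:
  (Y=0, X=2, U=1, W=0, Z=3) weight 1/108
  (Y=0, X=2, U=1, W=1, Z=3) weight 1/108
  (Y=0, X=2, U=1, W=2, Z=3) weight 1/108
  (Y=0, X=2, U=3, W=0, Z=1) weight 1/216
  (Y=0, X=2, U=3, W=1, Z=1) weight 1/216
  (Y=0, X=2, U=3, W=2, Z=1) weight 1/216
  (Y=0, X=3, U=0, W=0, Z=3) weight 1/144
  (Y=0, X=3, U=0, W=1, Z=3) weight 1/144
  (Y=1, X=2, U=2, W=0, Z=2) weight 1/108
  … 9 more
Group by Z:
  weight(Z=1) = 5/144
  weight(Z=2) = 7/144
  weight(Z=3) = 7/144
Total weight = 5/144 + 7/144 + 7/144 = 19/144
P(Z=1 | obs) = 5/144 / 19/144 = 5/19
P(Z=2 | obs) = 7/144 / 19/144 = 7/19
P(Z=3 | obs) = 7/144 / 19/144 = 7/19

P(Z = 2 | obs) = 7/19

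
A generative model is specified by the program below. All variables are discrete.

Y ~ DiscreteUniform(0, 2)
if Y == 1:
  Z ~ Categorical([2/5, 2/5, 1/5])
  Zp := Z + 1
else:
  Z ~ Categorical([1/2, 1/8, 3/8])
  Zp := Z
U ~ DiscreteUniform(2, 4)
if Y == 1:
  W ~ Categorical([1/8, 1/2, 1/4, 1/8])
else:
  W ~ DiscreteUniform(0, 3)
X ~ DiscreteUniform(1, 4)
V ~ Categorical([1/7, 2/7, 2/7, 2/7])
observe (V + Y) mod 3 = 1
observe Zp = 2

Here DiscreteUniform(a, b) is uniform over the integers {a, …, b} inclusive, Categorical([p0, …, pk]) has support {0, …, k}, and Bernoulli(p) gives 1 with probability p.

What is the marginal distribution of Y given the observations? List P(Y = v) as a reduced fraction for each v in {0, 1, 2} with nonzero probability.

P(Y=0) = 5/18, P(Y=1) = 4/9, P(Y=2) = 5/18

Enumerate traces; 192 have nonzero weight after conditioning:
  (Y=0, Z=2, U=2, W=0, X=1, V=1) weight 1/1344
  (Y=0, Z=2, U=2, W=0, X=2, V=1) weight 1/1344
  (Y=0, Z=2, U=2, W=0, X=3, V=1) weight 1/1344
  (Y=0, Z=2, U=2, W=0, X=4, V=1) weight 1/1344
  (Y=0, Z=2, U=2, W=1, X=1, V=1) weight 1/1344
  (Y=0, Z=2, U=2, W=1, X=2, V=1) weight 1/1344
  (Y=0, Z=2, U=2, W=1, X=3, V=1) weight 1/1344
  (Y=0, Z=2, U=2, W=1, X=4, V=1) weight 1/1344
  (Y=1, Z=1, U=2, W=0, X=1, V=0) weight 1/5040
  (Y=2, Z=2, U=2, W=0, X=1, V=2) weight 1/1344
  … 182 more
Group by Y:
  weight(Y=0) = 1/28
  weight(Y=1) = 2/35
  weight(Y=2) = 1/28
Total weight = 1/28 + 2/35 + 1/28 = 9/70
P(Y=0 | obs) = 1/28 / 9/70 = 5/18
P(Y=1 | obs) = 2/35 / 9/70 = 4/9
P(Y=2 | obs) = 1/28 / 9/70 = 5/18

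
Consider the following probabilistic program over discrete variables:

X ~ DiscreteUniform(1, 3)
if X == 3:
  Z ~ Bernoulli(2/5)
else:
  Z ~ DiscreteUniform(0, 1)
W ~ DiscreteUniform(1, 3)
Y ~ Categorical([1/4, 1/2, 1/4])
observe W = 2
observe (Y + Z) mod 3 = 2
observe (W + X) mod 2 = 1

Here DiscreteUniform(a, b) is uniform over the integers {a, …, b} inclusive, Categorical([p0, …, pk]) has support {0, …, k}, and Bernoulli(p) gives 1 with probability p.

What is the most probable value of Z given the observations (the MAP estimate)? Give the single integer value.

argmax_v P(Z = v | obs) = 1

Enumerate traces; 4 have nonzero weight after conditioning:
  (X=1, Z=0, W=2, Y=2) weight 1/72
  (X=1, Z=1, W=2, Y=1) weight 1/36
  (X=3, Z=0, W=2, Y=2) weight 1/60
  (X=3, Z=1, W=2, Y=1) weight 1/45
Group by Z:
  weight(Z=0) = 11/360
  weight(Z=1) = 1/20
Total weight = 11/360 + 1/20 = 29/360
P(Z=0 | obs) = 11/360 / 29/360 = 11/29
P(Z=1 | obs) = 1/20 / 29/360 = 18/29
argmax = 1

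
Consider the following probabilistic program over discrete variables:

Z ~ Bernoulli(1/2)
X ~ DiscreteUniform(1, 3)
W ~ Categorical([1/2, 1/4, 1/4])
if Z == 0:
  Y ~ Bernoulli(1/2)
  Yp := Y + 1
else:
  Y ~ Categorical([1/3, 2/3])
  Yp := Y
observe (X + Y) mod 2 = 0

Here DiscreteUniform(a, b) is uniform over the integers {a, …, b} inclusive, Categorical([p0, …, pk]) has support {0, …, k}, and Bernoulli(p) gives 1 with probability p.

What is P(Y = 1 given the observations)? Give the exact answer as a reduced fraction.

Enumerate traces; 18 have nonzero weight after conditioning:
  (Z=0, X=1, W=0, Y=1) weight 1/24
  (Z=0, X=1, W=1, Y=1) weight 1/48
  (Z=0, X=1, W=2, Y=1) weight 1/48
  (Z=0, X=2, W=0, Y=0) weight 1/24
  (Z=0, X=2, W=1, Y=0) weight 1/48
  (Z=0, X=2, W=2, Y=0) weight 1/48
  (Z=0, X=3, W=0, Y=1) weight 1/24
  (Z=0, X=3, W=1, Y=1) weight 1/48
  … 10 more
Group by Y:
  weight(Y=0) = 5/36
  weight(Y=1) = 7/18
Total weight = 5/36 + 7/18 = 19/36
P(Y=0 | obs) = 5/36 / 19/36 = 5/19
P(Y=1 | obs) = 7/18 / 19/36 = 14/19

P(Y = 1 | obs) = 14/19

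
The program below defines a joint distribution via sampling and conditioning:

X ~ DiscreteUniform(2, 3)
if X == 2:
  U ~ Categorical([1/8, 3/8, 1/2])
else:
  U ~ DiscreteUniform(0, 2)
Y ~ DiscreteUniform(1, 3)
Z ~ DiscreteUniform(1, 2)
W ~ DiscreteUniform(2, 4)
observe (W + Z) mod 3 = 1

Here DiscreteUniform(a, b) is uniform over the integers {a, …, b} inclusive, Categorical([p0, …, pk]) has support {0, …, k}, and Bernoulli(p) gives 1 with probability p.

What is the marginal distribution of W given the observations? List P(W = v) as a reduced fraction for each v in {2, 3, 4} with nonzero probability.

Enumerate traces; 36 have nonzero weight after conditioning:
  (X=2, U=0, Y=1, Z=1, W=3) weight 1/288
  (X=2, U=0, Y=1, Z=2, W=2) weight 1/288
  (X=2, U=0, Y=2, Z=1, W=3) weight 1/288
  (X=2, U=0, Y=2, Z=2, W=2) weight 1/288
  (X=2, U=0, Y=3, Z=1, W=3) weight 1/288
  (X=2, U=0, Y=3, Z=2, W=2) weight 1/288
  (X=2, U=1, Y=1, Z=1, W=3) weight 1/96
  (X=2, U=1, Y=1, Z=2, W=2) weight 1/96
  … 28 more
Group by W:
  weight(W=2) = 1/6
  weight(W=3) = 1/6
Total weight = 1/6 + 1/6 = 1/3
P(W=2 | obs) = 1/6 / 1/3 = 1/2
P(W=3 | obs) = 1/6 / 1/3 = 1/2

P(W=2) = 1/2, P(W=3) = 1/2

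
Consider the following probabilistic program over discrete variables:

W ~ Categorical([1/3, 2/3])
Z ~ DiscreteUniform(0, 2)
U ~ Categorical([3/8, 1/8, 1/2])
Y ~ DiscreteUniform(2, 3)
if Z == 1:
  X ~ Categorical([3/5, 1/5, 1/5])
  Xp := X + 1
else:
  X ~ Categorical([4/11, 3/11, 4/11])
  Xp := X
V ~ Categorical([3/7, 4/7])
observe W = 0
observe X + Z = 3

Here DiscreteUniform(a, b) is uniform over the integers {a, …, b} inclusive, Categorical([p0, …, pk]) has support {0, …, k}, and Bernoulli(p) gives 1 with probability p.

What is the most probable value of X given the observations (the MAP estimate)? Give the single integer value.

Enumerate traces; 24 have nonzero weight after conditioning:
  (W=0, Z=1, U=0, Y=2, X=2, V=0) weight 1/560
  (W=0, Z=1, U=0, Y=2, X=2, V=1) weight 1/420
  (W=0, Z=1, U=0, Y=3, X=2, V=0) weight 1/560
  (W=0, Z=1, U=0, Y=3, X=2, V=1) weight 1/420
  (W=0, Z=1, U=1, Y=2, X=2, V=0) weight 1/1680
  (W=0, Z=1, U=1, Y=2, X=2, V=1) weight 1/1260
  (W=0, Z=1, U=1, Y=3, X=2, V=0) weight 1/1680
  (W=0, Z=1, U=1, Y=3, X=2, V=1) weight 1/1260
  (W=0, Z=2, U=0, Y=2, X=1, V=0) weight 3/1232
  … 15 more
Group by X:
  weight(X=1) = 1/33
  weight(X=2) = 1/45
Total weight = 1/33 + 1/45 = 26/495
P(X=1 | obs) = 1/33 / 26/495 = 15/26
P(X=2 | obs) = 1/45 / 26/495 = 11/26
argmax = 1

argmax_v P(X = v | obs) = 1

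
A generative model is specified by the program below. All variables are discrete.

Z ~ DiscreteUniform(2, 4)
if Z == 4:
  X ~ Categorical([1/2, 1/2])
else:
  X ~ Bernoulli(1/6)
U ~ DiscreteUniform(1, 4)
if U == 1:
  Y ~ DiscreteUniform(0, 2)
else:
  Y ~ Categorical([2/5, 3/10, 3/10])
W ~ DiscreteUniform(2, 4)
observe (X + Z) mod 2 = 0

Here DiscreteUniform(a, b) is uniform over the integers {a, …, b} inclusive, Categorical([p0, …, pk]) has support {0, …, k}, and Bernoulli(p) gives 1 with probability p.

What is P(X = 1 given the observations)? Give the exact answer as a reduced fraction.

P(X = 1 | obs) = 1/9

Enumerate traces; 108 have nonzero weight after conditioning:
  (Z=2, X=0, U=1, Y=0, W=2) weight 5/648
  (Z=2, X=0, U=1, Y=0, W=3) weight 5/648
  (Z=2, X=0, U=1, Y=0, W=4) weight 5/648
  (Z=2, X=0, U=1, Y=1, W=2) weight 5/648
  (Z=2, X=0, U=1, Y=1, W=3) weight 5/648
  (Z=2, X=0, U=1, Y=1, W=4) weight 5/648
  (Z=2, X=0, U=1, Y=2, W=2) weight 5/648
  (Z=2, X=0, U=1, Y=2, W=3) weight 5/648
  (Z=3, X=1, U=1, Y=0, W=2) weight 1/648
  … 99 more
Group by X:
  weight(X=0) = 4/9
  weight(X=1) = 1/18
Total weight = 4/9 + 1/18 = 1/2
P(X=0 | obs) = 4/9 / 1/2 = 8/9
P(X=1 | obs) = 1/18 / 1/2 = 1/9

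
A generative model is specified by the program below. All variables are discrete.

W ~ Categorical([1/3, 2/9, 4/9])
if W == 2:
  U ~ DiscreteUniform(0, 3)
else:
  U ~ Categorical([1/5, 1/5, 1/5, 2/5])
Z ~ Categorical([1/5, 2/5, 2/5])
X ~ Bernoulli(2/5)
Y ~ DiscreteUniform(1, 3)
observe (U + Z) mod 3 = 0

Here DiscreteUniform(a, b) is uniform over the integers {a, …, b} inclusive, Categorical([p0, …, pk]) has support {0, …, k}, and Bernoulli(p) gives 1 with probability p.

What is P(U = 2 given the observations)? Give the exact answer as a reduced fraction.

P(U = 2 | obs) = 4/13

Enumerate traces; 72 have nonzero weight after conditioning:
  (W=0, U=0, Z=0, X=0, Y=1) weight 1/375
  (W=0, U=0, Z=0, X=0, Y=2) weight 1/375
  (W=0, U=0, Z=0, X=0, Y=3) weight 1/375
  (W=0, U=0, Z=0, X=1, Y=1) weight 2/1125
  (W=0, U=0, Z=0, X=1, Y=2) weight 2/1125
  (W=0, U=0, Z=0, X=1, Y=3) weight 2/1125
  (W=0, U=1, Z=2, X=0, Y=1) weight 2/375
  (W=0, U=1, Z=2, X=0, Y=2) weight 2/375
  (W=0, U=2, Z=1, X=0, Y=1) weight 2/375
  (W=0, U=3, Z=0, X=0, Y=1) weight 2/375
  … 62 more
Group by U:
  weight(U=0) = 2/45
  weight(U=1) = 4/45
  weight(U=2) = 4/45
  weight(U=3) = 1/15
Total weight = 2/45 + 4/45 + 4/45 + 1/15 = 13/45
P(U=0 | obs) = 2/45 / 13/45 = 2/13
P(U=1 | obs) = 4/45 / 13/45 = 4/13
P(U=2 | obs) = 4/45 / 13/45 = 4/13
P(U=3 | obs) = 1/15 / 13/45 = 3/13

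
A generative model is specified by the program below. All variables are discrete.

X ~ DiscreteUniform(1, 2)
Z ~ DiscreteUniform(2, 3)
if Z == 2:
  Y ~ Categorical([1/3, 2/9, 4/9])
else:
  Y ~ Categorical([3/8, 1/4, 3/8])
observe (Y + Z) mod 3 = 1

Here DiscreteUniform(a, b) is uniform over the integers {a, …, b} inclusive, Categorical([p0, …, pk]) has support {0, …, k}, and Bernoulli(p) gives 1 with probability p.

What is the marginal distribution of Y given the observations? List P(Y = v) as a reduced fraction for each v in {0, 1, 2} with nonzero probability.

P(Y=1) = 9/25, P(Y=2) = 16/25

Enumerate traces; 4 have nonzero weight after conditioning:
  (X=1, Z=2, Y=2) weight 1/9
  (X=1, Z=3, Y=1) weight 1/16
  (X=2, Z=2, Y=2) weight 1/9
  (X=2, Z=3, Y=1) weight 1/16
Group by Y:
  weight(Y=1) = 1/8
  weight(Y=2) = 2/9
Total weight = 1/8 + 2/9 = 25/72
P(Y=1 | obs) = 1/8 / 25/72 = 9/25
P(Y=2 | obs) = 2/9 / 25/72 = 16/25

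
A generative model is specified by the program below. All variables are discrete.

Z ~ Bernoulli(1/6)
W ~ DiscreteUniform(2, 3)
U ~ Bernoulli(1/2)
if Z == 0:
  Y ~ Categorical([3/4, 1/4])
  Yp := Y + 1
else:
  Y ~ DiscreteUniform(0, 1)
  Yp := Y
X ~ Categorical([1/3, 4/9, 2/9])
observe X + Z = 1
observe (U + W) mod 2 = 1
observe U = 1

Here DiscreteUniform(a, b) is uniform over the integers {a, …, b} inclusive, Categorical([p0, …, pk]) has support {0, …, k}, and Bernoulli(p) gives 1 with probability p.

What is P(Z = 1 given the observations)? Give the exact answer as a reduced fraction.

P(Z = 1 | obs) = 3/23

Enumerate traces; 4 have nonzero weight after conditioning:
  (Z=0, W=2, U=1, Y=0, X=1) weight 5/72
  (Z=0, W=2, U=1, Y=1, X=1) weight 5/216
  (Z=1, W=2, U=1, Y=0, X=0) weight 1/144
  (Z=1, W=2, U=1, Y=1, X=0) weight 1/144
Group by Z:
  weight(Z=0) = 5/54
  weight(Z=1) = 1/72
Total weight = 5/54 + 1/72 = 23/216
P(Z=0 | obs) = 5/54 / 23/216 = 20/23
P(Z=1 | obs) = 1/72 / 23/216 = 3/23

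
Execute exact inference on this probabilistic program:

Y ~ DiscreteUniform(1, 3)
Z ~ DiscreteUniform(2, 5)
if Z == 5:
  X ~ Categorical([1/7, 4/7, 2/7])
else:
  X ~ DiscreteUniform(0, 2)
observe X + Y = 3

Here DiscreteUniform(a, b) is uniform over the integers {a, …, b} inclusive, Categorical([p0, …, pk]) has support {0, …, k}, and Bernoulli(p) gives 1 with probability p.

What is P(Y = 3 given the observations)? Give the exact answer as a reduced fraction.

P(Y = 3 | obs) = 2/7

Enumerate traces; 12 have nonzero weight after conditioning:
  (Y=1, Z=2, X=2) weight 1/36
  (Y=1, Z=3, X=2) weight 1/36
  (Y=1, Z=4, X=2) weight 1/36
  (Y=1, Z=5, X=2) weight 1/42
  (Y=2, Z=2, X=1) weight 1/36
  (Y=2, Z=3, X=1) weight 1/36
  (Y=2, Z=4, X=1) weight 1/36
  (Y=2, Z=5, X=1) weight 1/21
  (Y=3, Z=2, X=0) weight 1/36
  … 3 more
Group by Y:
  weight(Y=1) = 3/28
  weight(Y=2) = 11/84
  weight(Y=3) = 2/21
Total weight = 3/28 + 11/84 + 2/21 = 1/3
P(Y=1 | obs) = 3/28 / 1/3 = 9/28
P(Y=2 | obs) = 11/84 / 1/3 = 11/28
P(Y=3 | obs) = 2/21 / 1/3 = 2/7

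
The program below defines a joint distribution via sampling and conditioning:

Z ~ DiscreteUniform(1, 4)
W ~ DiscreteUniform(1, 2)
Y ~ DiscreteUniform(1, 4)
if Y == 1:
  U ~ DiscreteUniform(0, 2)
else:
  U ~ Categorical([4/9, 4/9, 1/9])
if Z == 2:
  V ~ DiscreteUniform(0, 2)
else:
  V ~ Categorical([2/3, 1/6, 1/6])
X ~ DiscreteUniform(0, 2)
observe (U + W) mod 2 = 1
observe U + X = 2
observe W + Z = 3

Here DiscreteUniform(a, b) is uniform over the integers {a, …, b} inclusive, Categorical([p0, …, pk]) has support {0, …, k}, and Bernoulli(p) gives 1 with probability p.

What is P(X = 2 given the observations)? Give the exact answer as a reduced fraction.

P(X = 2 | obs) = 5/12

Enumerate traces; 36 have nonzero weight after conditioning:
  (Z=1, W=2, Y=1, U=1, V=0, X=1) weight 1/432
  (Z=1, W=2, Y=1, U=1, V=1, X=1) weight 1/1728
  (Z=1, W=2, Y=1, U=1, V=2, X=1) weight 1/1728
  (Z=1, W=2, Y=2, U=1, V=0, X=1) weight 1/324
  (Z=1, W=2, Y=2, U=1, V=1, X=1) weight 1/1296
  (Z=1, W=2, Y=2, U=1, V=2, X=1) weight 1/1296
  (Z=1, W=2, Y=3, U=1, V=0, X=1) weight 1/324
  (Z=1, W=2, Y=3, U=1, V=1, X=1) weight 1/1296
  (Z=2, W=1, Y=1, U=0, V=0, X=2) weight 1/864
  (Z=2, W=1, Y=1, U=2, V=0, X=0) weight 1/864
  … 26 more
Group by X:
  weight(X=0) = 1/144
  weight(X=1) = 5/288
  weight(X=2) = 5/288
Total weight = 1/144 + 5/288 + 5/288 = 1/24
P(X=0 | obs) = 1/144 / 1/24 = 1/6
P(X=1 | obs) = 5/288 / 1/24 = 5/12
P(X=2 | obs) = 5/288 / 1/24 = 5/12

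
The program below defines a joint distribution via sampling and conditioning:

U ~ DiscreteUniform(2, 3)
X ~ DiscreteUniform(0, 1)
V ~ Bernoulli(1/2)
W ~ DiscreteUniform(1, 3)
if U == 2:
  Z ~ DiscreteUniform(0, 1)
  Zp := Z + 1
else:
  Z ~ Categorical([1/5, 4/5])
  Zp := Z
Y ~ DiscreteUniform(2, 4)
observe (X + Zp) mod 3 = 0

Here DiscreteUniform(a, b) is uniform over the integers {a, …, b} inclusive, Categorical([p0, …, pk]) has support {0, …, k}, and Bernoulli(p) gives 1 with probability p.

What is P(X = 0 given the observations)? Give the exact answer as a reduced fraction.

P(X = 0 | obs) = 2/7

Enumerate traces; 36 have nonzero weight after conditioning:
  (U=2, X=1, V=0, W=1, Z=1, Y=2) weight 1/144
  (U=2, X=1, V=0, W=1, Z=1, Y=3) weight 1/144
  (U=2, X=1, V=0, W=1, Z=1, Y=4) weight 1/144
  (U=2, X=1, V=0, W=2, Z=1, Y=2) weight 1/144
  (U=2, X=1, V=0, W=2, Z=1, Y=3) weight 1/144
  (U=2, X=1, V=0, W=2, Z=1, Y=4) weight 1/144
  (U=2, X=1, V=0, W=3, Z=1, Y=2) weight 1/144
  (U=2, X=1, V=0, W=3, Z=1, Y=3) weight 1/144
  (U=3, X=0, V=0, W=1, Z=0, Y=2) weight 1/360
  … 27 more
Group by X:
  weight(X=0) = 1/20
  weight(X=1) = 1/8
Total weight = 1/20 + 1/8 = 7/40
P(X=0 | obs) = 1/20 / 7/40 = 2/7
P(X=1 | obs) = 1/8 / 7/40 = 5/7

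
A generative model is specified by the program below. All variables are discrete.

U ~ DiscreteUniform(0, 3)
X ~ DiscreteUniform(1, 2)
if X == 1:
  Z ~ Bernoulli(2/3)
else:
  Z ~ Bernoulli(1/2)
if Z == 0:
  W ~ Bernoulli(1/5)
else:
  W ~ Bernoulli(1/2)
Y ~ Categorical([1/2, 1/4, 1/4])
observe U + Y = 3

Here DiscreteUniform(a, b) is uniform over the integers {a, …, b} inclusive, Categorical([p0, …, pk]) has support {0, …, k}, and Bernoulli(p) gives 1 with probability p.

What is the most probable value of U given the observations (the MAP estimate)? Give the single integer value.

argmax_v P(U = v | obs) = 3

Enumerate traces; 24 have nonzero weight after conditioning:
  (U=1, X=1, Z=0, W=0, Y=2) weight 1/120
  (U=1, X=1, Z=0, W=1, Y=2) weight 1/480
  (U=1, X=1, Z=1, W=0, Y=2) weight 1/96
  (U=1, X=1, Z=1, W=1, Y=2) weight 1/96
  (U=1, X=2, Z=0, W=0, Y=2) weight 1/80
  (U=1, X=2, Z=0, W=1, Y=2) weight 1/320
  (U=1, X=2, Z=1, W=0, Y=2) weight 1/128
  (U=1, X=2, Z=1, W=1, Y=2) weight 1/128
  (U=2, X=1, Z=0, W=0, Y=1) weight 1/120
  (U=3, X=1, Z=0, W=0, Y=0) weight 1/60
  … 14 more
Group by U:
  weight(U=1) = 1/16
  weight(U=2) = 1/16
  weight(U=3) = 1/8
Total weight = 1/16 + 1/16 + 1/8 = 1/4
P(U=1 | obs) = 1/16 / 1/4 = 1/4
P(U=2 | obs) = 1/16 / 1/4 = 1/4
P(U=3 | obs) = 1/8 / 1/4 = 1/2
argmax = 3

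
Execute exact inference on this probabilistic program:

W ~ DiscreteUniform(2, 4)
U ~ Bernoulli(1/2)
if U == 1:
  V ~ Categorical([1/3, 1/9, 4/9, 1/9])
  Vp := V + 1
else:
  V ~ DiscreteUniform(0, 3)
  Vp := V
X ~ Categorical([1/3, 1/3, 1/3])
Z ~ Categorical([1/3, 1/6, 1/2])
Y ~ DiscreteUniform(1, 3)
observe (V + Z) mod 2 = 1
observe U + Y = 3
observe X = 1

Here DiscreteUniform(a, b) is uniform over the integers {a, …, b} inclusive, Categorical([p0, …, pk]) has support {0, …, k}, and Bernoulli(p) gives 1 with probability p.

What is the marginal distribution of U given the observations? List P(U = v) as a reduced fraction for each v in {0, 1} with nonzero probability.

P(U=0) = 27/44, P(U=1) = 17/44

Enumerate traces; 36 have nonzero weight after conditioning:
  (W=2, U=0, V=0, X=1, Z=1, Y=3) weight 1/1296
  (W=2, U=0, V=1, X=1, Z=0, Y=3) weight 1/648
  (W=2, U=0, V=1, X=1, Z=2, Y=3) weight 1/432
  (W=2, U=0, V=2, X=1, Z=1, Y=3) weight 1/1296
  (W=2, U=0, V=3, X=1, Z=0, Y=3) weight 1/648
  (W=2, U=0, V=3, X=1, Z=2, Y=3) weight 1/432
  (W=2, U=1, V=0, X=1, Z=1, Y=2) weight 1/972
  (W=2, U=1, V=1, X=1, Z=0, Y=2) weight 1/1458
  … 28 more
Group by U:
  weight(U=0) = 1/36
  weight(U=1) = 17/972
Total weight = 1/36 + 17/972 = 11/243
P(U=0 | obs) = 1/36 / 11/243 = 27/44
P(U=1 | obs) = 17/972 / 11/243 = 17/44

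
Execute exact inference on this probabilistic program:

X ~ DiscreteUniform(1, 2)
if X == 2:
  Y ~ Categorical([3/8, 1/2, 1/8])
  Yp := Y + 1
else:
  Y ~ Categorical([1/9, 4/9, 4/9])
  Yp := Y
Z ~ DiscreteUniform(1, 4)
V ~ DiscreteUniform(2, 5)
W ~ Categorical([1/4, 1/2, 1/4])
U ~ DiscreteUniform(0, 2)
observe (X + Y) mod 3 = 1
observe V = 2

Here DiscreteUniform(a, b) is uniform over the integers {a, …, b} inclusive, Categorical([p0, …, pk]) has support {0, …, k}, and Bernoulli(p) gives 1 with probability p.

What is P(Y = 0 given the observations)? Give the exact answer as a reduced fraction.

P(Y = 0 | obs) = 8/17

Enumerate traces; 72 have nonzero weight after conditioning:
  (X=1, Y=0, Z=1, V=2, W=0, U=0) weight 1/3456
  (X=1, Y=0, Z=1, V=2, W=0, U=1) weight 1/3456
  (X=1, Y=0, Z=1, V=2, W=0, U=2) weight 1/3456
  (X=1, Y=0, Z=1, V=2, W=1, U=0) weight 1/1728
  (X=1, Y=0, Z=1, V=2, W=1, U=1) weight 1/1728
  (X=1, Y=0, Z=1, V=2, W=1, U=2) weight 1/1728
  (X=1, Y=0, Z=1, V=2, W=2, U=0) weight 1/3456
  (X=1, Y=0, Z=1, V=2, W=2, U=1) weight 1/3456
  (X=2, Y=2, Z=1, V=2, W=0, U=0) weight 1/3072
  … 63 more
Group by Y:
  weight(Y=0) = 1/72
  weight(Y=2) = 1/64
Total weight = 1/72 + 1/64 = 17/576
P(Y=0 | obs) = 1/72 / 17/576 = 8/17
P(Y=2 | obs) = 1/64 / 17/576 = 9/17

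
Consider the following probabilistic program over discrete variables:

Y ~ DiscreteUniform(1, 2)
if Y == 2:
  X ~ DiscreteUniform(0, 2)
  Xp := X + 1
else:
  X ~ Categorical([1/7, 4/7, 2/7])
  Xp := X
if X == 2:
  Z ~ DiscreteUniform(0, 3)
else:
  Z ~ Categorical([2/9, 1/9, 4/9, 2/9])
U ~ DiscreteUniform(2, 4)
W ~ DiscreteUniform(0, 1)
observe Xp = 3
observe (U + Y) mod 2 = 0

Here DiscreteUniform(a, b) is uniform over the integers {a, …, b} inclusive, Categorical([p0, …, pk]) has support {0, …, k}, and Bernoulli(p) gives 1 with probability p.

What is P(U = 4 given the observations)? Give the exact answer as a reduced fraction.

Enumerate traces; 16 have nonzero weight after conditioning:
  (Y=2, X=2, Z=0, U=2, W=0) weight 1/144
  (Y=2, X=2, Z=0, U=2, W=1) weight 1/144
  (Y=2, X=2, Z=0, U=4, W=0) weight 1/144
  (Y=2, X=2, Z=0, U=4, W=1) weight 1/144
  (Y=2, X=2, Z=1, U=2, W=0) weight 1/144
  (Y=2, X=2, Z=1, U=2, W=1) weight 1/144
  (Y=2, X=2, Z=1, U=4, W=0) weight 1/144
  (Y=2, X=2, Z=1, U=4, W=1) weight 1/144
  … 8 more
Group by U:
  weight(U=2) = 1/18
  weight(U=4) = 1/18
Total weight = 1/18 + 1/18 = 1/9
P(U=2 | obs) = 1/18 / 1/9 = 1/2
P(U=4 | obs) = 1/18 / 1/9 = 1/2

P(U = 4 | obs) = 1/2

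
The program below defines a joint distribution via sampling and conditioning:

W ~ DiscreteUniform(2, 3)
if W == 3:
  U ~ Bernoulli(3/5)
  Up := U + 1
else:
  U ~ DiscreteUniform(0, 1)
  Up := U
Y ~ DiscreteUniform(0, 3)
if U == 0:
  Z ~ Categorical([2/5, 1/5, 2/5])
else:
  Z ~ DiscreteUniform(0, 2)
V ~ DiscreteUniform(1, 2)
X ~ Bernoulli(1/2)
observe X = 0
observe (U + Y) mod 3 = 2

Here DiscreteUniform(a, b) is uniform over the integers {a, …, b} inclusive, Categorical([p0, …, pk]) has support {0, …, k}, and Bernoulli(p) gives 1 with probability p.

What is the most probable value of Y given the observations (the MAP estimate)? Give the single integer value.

argmax_v P(Y = v | obs) = 1

Enumerate traces; 24 have nonzero weight after conditioning:
  (W=2, U=0, Y=2, Z=0, V=1, X=0) weight 1/160
  (W=2, U=0, Y=2, Z=0, V=2, X=0) weight 1/160
  (W=2, U=0, Y=2, Z=1, V=1, X=0) weight 1/320
  (W=2, U=0, Y=2, Z=1, V=2, X=0) weight 1/320
  (W=2, U=0, Y=2, Z=2, V=1, X=0) weight 1/160
  (W=2, U=0, Y=2, Z=2, V=2, X=0) weight 1/160
  (W=2, U=1, Y=1, Z=0, V=1, X=0) weight 1/192
  (W=2, U=1, Y=1, Z=0, V=2, X=0) weight 1/192
  … 16 more
Group by Y:
  weight(Y=1) = 11/160
  weight(Y=2) = 9/160
Total weight = 11/160 + 9/160 = 1/8
P(Y=1 | obs) = 11/160 / 1/8 = 11/20
P(Y=2 | obs) = 9/160 / 1/8 = 9/20
argmax = 1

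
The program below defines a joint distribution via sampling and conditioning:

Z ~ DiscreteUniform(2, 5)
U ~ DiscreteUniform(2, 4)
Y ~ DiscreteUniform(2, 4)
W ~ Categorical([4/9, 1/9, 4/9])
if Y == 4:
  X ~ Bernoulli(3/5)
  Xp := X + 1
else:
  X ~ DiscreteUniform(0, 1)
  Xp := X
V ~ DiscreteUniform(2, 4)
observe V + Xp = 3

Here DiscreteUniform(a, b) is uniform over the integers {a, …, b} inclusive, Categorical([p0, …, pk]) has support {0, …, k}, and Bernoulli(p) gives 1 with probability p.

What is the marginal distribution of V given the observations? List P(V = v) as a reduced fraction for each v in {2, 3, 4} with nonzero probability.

P(V=2) = 7/12, P(V=3) = 5/12

Enumerate traces; 180 have nonzero weight after conditioning:
  (Z=2, U=2, Y=2, W=0, X=0, V=3) weight 1/486
  (Z=2, U=2, Y=2, W=0, X=1, V=2) weight 1/486
  (Z=2, U=2, Y=2, W=1, X=0, V=3) weight 1/1944
  (Z=2, U=2, Y=2, W=1, X=1, V=2) weight 1/1944
  (Z=2, U=2, Y=2, W=2, X=0, V=3) weight 1/486
  (Z=2, U=2, Y=2, W=2, X=1, V=2) weight 1/486
  (Z=2, U=2, Y=3, W=0, X=0, V=3) weight 1/486
  (Z=2, U=2, Y=3, W=0, X=1, V=2) weight 1/486
  … 172 more
Group by V:
  weight(V=2) = 7/45
  weight(V=3) = 1/9
Total weight = 7/45 + 1/9 = 4/15
P(V=2 | obs) = 7/45 / 4/15 = 7/12
P(V=3 | obs) = 1/9 / 4/15 = 5/12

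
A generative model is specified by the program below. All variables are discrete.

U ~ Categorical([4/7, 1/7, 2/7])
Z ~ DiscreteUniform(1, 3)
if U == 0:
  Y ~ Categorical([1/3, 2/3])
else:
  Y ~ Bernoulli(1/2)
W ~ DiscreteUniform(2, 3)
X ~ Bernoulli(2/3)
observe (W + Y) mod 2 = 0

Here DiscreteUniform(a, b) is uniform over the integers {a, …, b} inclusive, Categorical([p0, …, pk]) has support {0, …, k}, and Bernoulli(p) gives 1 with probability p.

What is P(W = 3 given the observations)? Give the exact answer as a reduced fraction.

P(W = 3 | obs) = 25/42

Enumerate traces; 36 have nonzero weight after conditioning:
  (U=0, Z=1, Y=0, W=2, X=0) weight 2/189
  (U=0, Z=1, Y=0, W=2, X=1) weight 4/189
  (U=0, Z=1, Y=1, W=3, X=0) weight 4/189
  (U=0, Z=1, Y=1, W=3, X=1) weight 8/189
  (U=0, Z=2, Y=0, W=2, X=0) weight 2/189
  (U=0, Z=2, Y=0, W=2, X=1) weight 4/189
  (U=0, Z=2, Y=1, W=3, X=0) weight 4/189
  (U=0, Z=2, Y=1, W=3, X=1) weight 8/189
  … 28 more
Group by W:
  weight(W=2) = 17/84
  weight(W=3) = 25/84
Total weight = 17/84 + 25/84 = 1/2
P(W=2 | obs) = 17/84 / 1/2 = 17/42
P(W=3 | obs) = 25/84 / 1/2 = 25/42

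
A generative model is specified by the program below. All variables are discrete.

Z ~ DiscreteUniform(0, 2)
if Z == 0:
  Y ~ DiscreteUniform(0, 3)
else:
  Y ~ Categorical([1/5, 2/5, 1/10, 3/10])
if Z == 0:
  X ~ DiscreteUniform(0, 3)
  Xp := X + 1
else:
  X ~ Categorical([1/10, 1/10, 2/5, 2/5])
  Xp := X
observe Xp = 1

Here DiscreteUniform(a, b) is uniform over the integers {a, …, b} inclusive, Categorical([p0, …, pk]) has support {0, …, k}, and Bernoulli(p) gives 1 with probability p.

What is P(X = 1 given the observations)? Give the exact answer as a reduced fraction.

P(X = 1 | obs) = 4/9

Enumerate traces; 12 have nonzero weight after conditioning:
  (Z=0, Y=0, X=0) weight 1/48
  (Z=0, Y=1, X=0) weight 1/48
  (Z=0, Y=2, X=0) weight 1/48
  (Z=0, Y=3, X=0) weight 1/48
  (Z=1, Y=0, X=1) weight 1/150
  (Z=1, Y=1, X=1) weight 1/75
  (Z=1, Y=2, X=1) weight 1/300
  (Z=1, Y=3, X=1) weight 1/100
  … 4 more
Group by X:
  weight(X=0) = 1/12
  weight(X=1) = 1/15
Total weight = 1/12 + 1/15 = 3/20
P(X=0 | obs) = 1/12 / 3/20 = 5/9
P(X=1 | obs) = 1/15 / 3/20 = 4/9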